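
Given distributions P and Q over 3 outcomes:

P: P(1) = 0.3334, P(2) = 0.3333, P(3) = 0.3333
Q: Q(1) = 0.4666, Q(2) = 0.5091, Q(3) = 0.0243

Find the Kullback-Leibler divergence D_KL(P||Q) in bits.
0.8938 bits

D_KL(P||Q) = Σ P(x) log₂(P(x)/Q(x))

Computing term by term:
  P(1)·log₂(P(1)/Q(1)) = 0.3334·log₂(0.3334/0.4666) = -0.16168
  P(2)·log₂(P(2)/Q(2)) = 0.3333·log₂(0.3333/0.5091) = -0.20369
  P(3)·log₂(P(3)/Q(3)) = 0.3333·log₂(0.3333/0.0243) = 1.25914

D_KL(P||Q) = -0.16168 - 0.20369 + 1.25914 = 0.89377 ≈ 0.8938 bits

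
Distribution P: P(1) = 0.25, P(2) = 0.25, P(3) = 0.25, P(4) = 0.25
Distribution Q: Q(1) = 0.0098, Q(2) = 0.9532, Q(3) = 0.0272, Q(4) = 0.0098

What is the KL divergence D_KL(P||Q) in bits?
2.6539 bits

D_KL(P||Q) = Σ P(x) log₂(P(x)/Q(x))

Computing term by term:
  P(1)·log₂(P(1)/Q(1)) = 0.25·log₂(0.25/0.0098) = 1.16825
  P(2)·log₂(P(2)/Q(2)) = 0.25·log₂(0.25/0.9532) = -0.48271
  P(3)·log₂(P(3)/Q(3)) = 0.25·log₂(0.25/0.0272) = 0.80006
  P(4)·log₂(P(4)/Q(4)) = 0.25·log₂(0.25/0.0098) = 1.16825

D_KL(P||Q) = 1.16825 - 0.48271 + 0.80006 + 1.16825 = 2.65385 ≈ 2.6539 bits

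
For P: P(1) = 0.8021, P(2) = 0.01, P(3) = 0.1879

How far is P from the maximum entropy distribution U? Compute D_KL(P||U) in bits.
0.8101 bits

U(i) = 1/3 for all i

D_KL(P||U) = Σ P(x) log₂(P(x) / (1/3))
           = Σ P(x) log₂(P(x)) + log₂(3)
           = log₂(3) - H(P)

H(P) = -Σ P(x) log₂(P(x)):
  -P(1)·log₂(P(1)) = -(0.8021)·log₂(0.8021) = 0.25518
  -P(2)·log₂(P(2)) = -(0.01)·log₂(0.01) = 0.06644
  -P(3)·log₂(P(3)) = -(0.1879)·log₂(0.1879) = 0.45321
H(P) = 0.25518 + 0.06644 + 0.45321 = 0.77483 bits

log₂(3) = 1.58496 bits

D_KL(P||U) = 1.58496 - 0.77483 = 0.81013 ≈ 0.8101 bits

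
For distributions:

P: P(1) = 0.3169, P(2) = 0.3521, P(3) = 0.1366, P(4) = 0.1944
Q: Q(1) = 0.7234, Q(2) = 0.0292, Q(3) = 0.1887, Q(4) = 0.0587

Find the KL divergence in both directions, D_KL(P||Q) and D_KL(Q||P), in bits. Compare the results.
D_KL(P||Q) = 1.1595 bits, D_KL(Q||P) = 0.7431 bits. D_KL(P||Q) is larger than D_KL(Q||P) by 0.4164 bits; the two directions differ.

D_KL(P||Q) = Σ P(x) log₂(P(x)/Q(x))

Computing term by term:
  P(1)·log₂(P(1)/Q(1)) = 0.3169·log₂(0.3169/0.7234) = -0.37735
  P(2)·log₂(P(2)/Q(2)) = 0.3521·log₂(0.3521/0.0292) = 1.26472
  P(3)·log₂(P(3)/Q(3)) = 0.1366·log₂(0.1366/0.1887) = -0.06367
  P(4)·log₂(P(4)/Q(4)) = 0.1944·log₂(0.1944/0.0587) = 0.33584

D_KL(P||Q) = -0.37735 + 1.26472 - 0.06367 + 0.33584 = 1.15954 ≈ 1.1595 bits

D_KL(Q||P) = Σ Q(x) log₂(Q(x)/P(x))

Computing term by term:
  Q(1)·log₂(Q(1)/P(1)) = 0.7234·log₂(0.7234/0.3169) = 0.86140
  Q(2)·log₂(Q(2)/P(2)) = 0.0292·log₂(0.0292/0.3521) = -0.10488
  Q(3)·log₂(Q(3)/P(3)) = 0.1887·log₂(0.1887/0.1366) = 0.08796
  Q(4)·log₂(Q(4)/P(4)) = 0.0587·log₂(0.0587/0.1944) = -0.10141

D_KL(Q||P) = 0.86140 - 0.10488 + 0.08796 - 0.10141 = 0.74307 ≈ 0.7431 bits

These are NOT equal (difference: 0.4164 bits). KL divergence is asymmetric: D_KL(P||Q) ≠ D_KL(Q||P) in general.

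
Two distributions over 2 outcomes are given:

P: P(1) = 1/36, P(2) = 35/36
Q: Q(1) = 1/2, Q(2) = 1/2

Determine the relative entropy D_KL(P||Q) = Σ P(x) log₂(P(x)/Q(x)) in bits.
0.8169 bits

D_KL(P||Q) = Σ P(x) log₂(P(x)/Q(x))

Computing term by term:
  P(1)·log₂(P(1)/Q(1)) = (1/36)·log₂((1/36)/(1/2)) = -0.11583
  P(2)·log₂(P(2)/Q(2)) = (35/36)·log₂((35/36)/(1/2)) = 0.93271

D_KL(P||Q) = -0.11583 + 0.93271 = 0.81688 ≈ 0.8169 bits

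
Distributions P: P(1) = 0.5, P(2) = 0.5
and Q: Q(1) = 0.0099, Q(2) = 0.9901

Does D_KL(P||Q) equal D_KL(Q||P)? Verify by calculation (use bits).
D_KL(P||Q) = 2.3364 bits, D_KL(Q||P) = 0.9199 bits. No — D_KL(P||Q) ≠ D_KL(Q||P) for this pair.

D_KL(P||Q) = Σ P(x) log₂(P(x)/Q(x))

Computing term by term:
  P(1)·log₂(P(1)/Q(1)) = 0.5·log₂(0.5/0.0099) = 2.82918
  P(2)·log₂(P(2)/Q(2)) = 0.5·log₂(0.5/0.9901) = -0.49282

D_KL(P||Q) = 2.82918 - 0.49282 = 2.33636 ≈ 2.3364 bits

D_KL(Q||P) = Σ Q(x) log₂(Q(x)/P(x))

Computing term by term:
  Q(1)·log₂(Q(1)/P(1)) = 0.0099·log₂(0.0099/0.5) = -0.05602
  Q(2)·log₂(Q(2)/P(2)) = 0.9901·log₂(0.9901/0.5) = 0.97589

D_KL(Q||P) = -0.05602 + 0.97589 = 0.91987 ≈ 0.9199 bits

These are NOT equal (difference: 1.4165 bits). KL divergence is asymmetric: D_KL(P||Q) ≠ D_KL(Q||P) in general.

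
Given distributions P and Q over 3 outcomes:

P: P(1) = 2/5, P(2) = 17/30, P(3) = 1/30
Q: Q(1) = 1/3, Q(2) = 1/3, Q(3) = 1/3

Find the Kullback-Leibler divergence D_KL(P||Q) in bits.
0.4283 bits

D_KL(P||Q) = Σ P(x) log₂(P(x)/Q(x))

Computing term by term:
  P(1)·log₂(P(1)/Q(1)) = (2/5)·log₂((2/5)/(1/3)) = 0.10521
  P(2)·log₂(P(2)/Q(2)) = (17/30)·log₂((17/30)/(1/3)) = 0.43380
  P(3)·log₂(P(3)/Q(3)) = (1/30)·log₂((1/30)/(1/3)) = -0.11073

D_KL(P||Q) = 0.10521 + 0.43380 - 0.11073 = 0.42828 ≈ 0.4283 bits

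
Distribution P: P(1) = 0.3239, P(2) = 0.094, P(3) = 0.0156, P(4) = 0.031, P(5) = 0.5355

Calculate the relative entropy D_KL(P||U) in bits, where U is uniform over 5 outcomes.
0.7430 bits

U(i) = 1/5 for all i

D_KL(P||U) = Σ P(x) log₂(P(x) / (1/5))
           = Σ P(x) log₂(P(x)) + log₂(5)
           = log₂(5) - H(P)

H(P) = -Σ P(x) log₂(P(x)):
  -P(1)·log₂(P(1)) = -(0.3239)·log₂(0.3239) = 0.52678
  -P(2)·log₂(P(2)) = -(0.094)·log₂(0.094) = 0.32065
  -P(3)·log₂(P(3)) = -(0.0156)·log₂(0.0156) = 0.09364
  -P(4)·log₂(P(4)) = -(0.031)·log₂(0.031) = 0.15536
  -P(5)·log₂(P(5)) = -(0.5355)·log₂(0.5355) = 0.48251
H(P) = 0.52678 + 0.32065 + 0.09364 + 0.15536 + 0.48251 = 1.57894 bits

log₂(5) = 2.32193 bits

D_KL(P||U) = 2.32193 - 1.57894 = 0.74299 ≈ 0.7430 bits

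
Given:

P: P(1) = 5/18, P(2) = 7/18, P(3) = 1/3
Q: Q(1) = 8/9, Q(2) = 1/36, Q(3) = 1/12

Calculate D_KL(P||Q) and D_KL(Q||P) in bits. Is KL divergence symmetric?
D_KL(P||Q) = 1.6812 bits, D_KL(Q||P) = 1.2192 bits. No, KL divergence is not symmetric.

D_KL(P||Q) = Σ P(x) log₂(P(x)/Q(x))

Computing term by term:
  P(1)·log₂(P(1)/Q(1)) = (5/18)·log₂((5/18)/(8/9)) = -0.46613
  P(2)·log₂(P(2)/Q(2)) = (7/18)·log₂((7/18)/(1/36)) = 1.48064
  P(3)·log₂(P(3)/Q(3)) = (1/3)·log₂((1/3)/(1/12)) = 0.66667

D_KL(P||Q) = -0.46613 + 1.48064 + 0.66667 = 1.68118 ≈ 1.6812 bits

D_KL(Q||P) = Σ Q(x) log₂(Q(x)/P(x))

Computing term by term:
  Q(1)·log₂(Q(1)/P(1)) = (8/9)·log₂((8/9)/(5/18)) = 1.49162
  Q(2)·log₂(Q(2)/P(2)) = (1/36)·log₂((1/36)/(7/18)) = -0.10576
  Q(3)·log₂(Q(3)/P(3)) = (1/12)·log₂((1/12)/(1/3)) = -0.16667

D_KL(Q||P) = 1.49162 - 0.10576 - 0.16667 = 1.21919 ≈ 1.2192 bits

These are NOT equal (difference: 0.4620 bits). KL divergence is asymmetric: D_KL(P||Q) ≠ D_KL(Q||P) in general.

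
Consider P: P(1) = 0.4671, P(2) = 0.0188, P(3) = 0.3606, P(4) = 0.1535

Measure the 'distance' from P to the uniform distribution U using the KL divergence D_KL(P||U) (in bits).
0.4336 bits

U(i) = 1/4 for all i

D_KL(P||U) = Σ P(x) log₂(P(x) / (1/4))
           = Σ P(x) log₂(P(x)) + log₂(4)
           = log₂(4) - H(P)

H(P) = -Σ P(x) log₂(P(x)):
  -P(1)·log₂(P(1)) = -(0.4671)·log₂(0.4671) = 0.51297
  -P(2)·log₂(P(2)) = -(0.0188)·log₂(0.0188) = 0.10778
  -P(3)·log₂(P(3)) = -(0.3606)·log₂(0.3606) = 0.53063
  -P(4)·log₂(P(4)) = -(0.1535)·log₂(0.1535) = 0.41502
H(P) = 0.51297 + 0.10778 + 0.53063 + 0.41502 = 1.56640 bits

log₂(4) = 2.00000 bits

D_KL(P||U) = 2.00000 - 1.56640 = 0.43360 ≈ 0.4336 bits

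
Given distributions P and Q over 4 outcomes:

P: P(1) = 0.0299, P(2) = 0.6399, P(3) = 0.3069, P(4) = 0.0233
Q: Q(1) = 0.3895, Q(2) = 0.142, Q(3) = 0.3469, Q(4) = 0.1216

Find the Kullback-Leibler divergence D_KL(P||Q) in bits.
1.1693 bits

D_KL(P||Q) = Σ P(x) log₂(P(x)/Q(x))

Computing term by term:
  P(1)·log₂(P(1)/Q(1)) = 0.0299·log₂(0.0299/0.3895) = -0.11073
  P(2)·log₂(P(2)/Q(2)) = 0.6399·log₂(0.6399/0.142) = 1.38983
  P(3)·log₂(P(3)/Q(3)) = 0.3069·log₂(0.3069/0.3469) = -0.05424
  P(4)·log₂(P(4)/Q(4)) = 0.0233·log₂(0.0233/0.1216) = -0.05554

D_KL(P||Q) = -0.11073 + 1.38983 - 0.05424 - 0.05554 = 1.16932 ≈ 1.1693 bits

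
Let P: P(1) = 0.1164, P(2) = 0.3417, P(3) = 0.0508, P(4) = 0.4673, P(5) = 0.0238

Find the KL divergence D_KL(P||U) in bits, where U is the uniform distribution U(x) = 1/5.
0.5718 bits

U(i) = 1/5 for all i

D_KL(P||U) = Σ P(x) log₂(P(x) / (1/5))
           = Σ P(x) log₂(P(x)) + log₂(5)
           = log₂(5) - H(P)

H(P) = -Σ P(x) log₂(P(x)):
  -P(1)·log₂(P(1)) = -(0.1164)·log₂(0.1164) = 0.36117
  -P(2)·log₂(P(2)) = -(0.3417)·log₂(0.3417) = 0.52936
  -P(3)·log₂(P(3)) = -(0.0508)·log₂(0.0508) = 0.21839
  -P(4)·log₂(P(4)) = -(0.4673)·log₂(0.4673) = 0.51290
  -P(5)·log₂(P(5)) = -(0.0238)·log₂(0.0238) = 0.12835
H(P) = 0.36117 + 0.52936 + 0.21839 + 0.51290 + 0.12835 = 1.75017 bits

log₂(5) = 2.32193 bits

D_KL(P||U) = 2.32193 - 1.75017 = 0.57176 ≈ 0.5718 bits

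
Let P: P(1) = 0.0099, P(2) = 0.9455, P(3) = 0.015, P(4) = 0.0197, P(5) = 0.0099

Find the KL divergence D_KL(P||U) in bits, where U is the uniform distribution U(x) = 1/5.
1.9112 bits

U(i) = 1/5 for all i

D_KL(P||U) = Σ P(x) log₂(P(x) / (1/5))
           = Σ P(x) log₂(P(x)) + log₂(5)
           = log₂(5) - H(P)

H(P) = -Σ P(x) log₂(P(x)):
  -P(1)·log₂(P(1)) = -(0.0099)·log₂(0.0099) = 0.06592
  -P(2)·log₂(P(2)) = -(0.9455)·log₂(0.9455) = 0.07644
  -P(3)·log₂(P(3)) = -(0.015)·log₂(0.015) = 0.09088
  -P(4)·log₂(P(4)) = -(0.0197)·log₂(0.0197) = 0.11161
  -P(5)·log₂(P(5)) = -(0.0099)·log₂(0.0099) = 0.06592
H(P) = 0.06592 + 0.07644 + 0.09088 + 0.11161 + 0.06592 = 0.41077 bits

log₂(5) = 2.32193 bits

D_KL(P||U) = 2.32193 - 0.41077 = 1.91116 ≈ 1.9112 bits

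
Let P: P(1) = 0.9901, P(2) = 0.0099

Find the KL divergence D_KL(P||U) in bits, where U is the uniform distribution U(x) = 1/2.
0.9199 bits

U(i) = 1/2 for all i

D_KL(P||U) = Σ P(x) log₂(P(x) / (1/2))
           = Σ P(x) log₂(P(x)) + log₂(2)
           = log₂(2) - H(P)

H(P) = -Σ P(x) log₂(P(x)):
  -P(1)·log₂(P(1)) = -(0.9901)·log₂(0.9901) = 0.01421
  -P(2)·log₂(P(2)) = -(0.0099)·log₂(0.0099) = 0.06592
H(P) = 0.01421 + 0.06592 = 0.08013 bits

log₂(2) = 1.00000 bits

D_KL(P||U) = 1.00000 - 0.08013 = 0.91987 ≈ 0.9199 bits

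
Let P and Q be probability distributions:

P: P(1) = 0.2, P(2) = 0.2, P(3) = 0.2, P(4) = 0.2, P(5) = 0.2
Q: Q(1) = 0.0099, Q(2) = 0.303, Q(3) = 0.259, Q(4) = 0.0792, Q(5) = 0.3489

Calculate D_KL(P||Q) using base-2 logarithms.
0.7796 bits

D_KL(P||Q) = Σ P(x) log₂(P(x)/Q(x))

Computing term by term:
  P(1)·log₂(P(1)/Q(1)) = 0.2·log₂(0.2/0.0099) = 0.86729
  P(2)·log₂(P(2)/Q(2)) = 0.2·log₂(0.2/0.303) = -0.11986
  P(3)·log₂(P(3)/Q(3)) = 0.2·log₂(0.2/0.259) = -0.07459
  P(4)·log₂(P(4)/Q(4)) = 0.2·log₂(0.2/0.0792) = 0.26729
  P(5)·log₂(P(5)/Q(5)) = 0.2·log₂(0.2/0.3489) = -0.16056

D_KL(P||Q) = 0.86729 - 0.11986 - 0.07459 + 0.26729 - 0.16056 = 0.77957 ≈ 0.7796 bits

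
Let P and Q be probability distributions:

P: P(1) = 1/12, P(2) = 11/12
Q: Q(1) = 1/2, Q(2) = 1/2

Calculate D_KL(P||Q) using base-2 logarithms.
0.5862 bits

D_KL(P||Q) = Σ P(x) log₂(P(x)/Q(x))

Computing term by term:
  P(1)·log₂(P(1)/Q(1)) = (1/12)·log₂((1/12)/(1/2)) = -0.21541
  P(2)·log₂(P(2)/Q(2)) = (11/12)·log₂((11/12)/(1/2)) = 0.80160

D_KL(P||Q) = -0.21541 + 0.80160 = 0.58619 ≈ 0.5862 bits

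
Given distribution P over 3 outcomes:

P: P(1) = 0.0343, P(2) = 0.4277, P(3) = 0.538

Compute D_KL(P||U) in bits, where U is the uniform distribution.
0.4129 bits

U(i) = 1/3 for all i

D_KL(P||U) = Σ P(x) log₂(P(x) / (1/3))
           = Σ P(x) log₂(P(x)) + log₂(3)
           = log₂(3) - H(P)

H(P) = -Σ P(x) log₂(P(x)):
  -P(1)·log₂(P(1)) = -(0.0343)·log₂(0.0343) = 0.16689
  -P(2)·log₂(P(2)) = -(0.4277)·log₂(0.4277) = 0.52407
  -P(3)·log₂(P(3)) = -(0.538)·log₂(0.538) = 0.48115
H(P) = 0.16689 + 0.52407 + 0.48115 = 1.17211 bits

log₂(3) = 1.58496 bits

D_KL(P||U) = 1.58496 - 1.17211 = 0.41285 ≈ 0.4129 bits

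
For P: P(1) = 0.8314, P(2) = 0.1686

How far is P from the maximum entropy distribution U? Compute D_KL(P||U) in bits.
0.3455 bits

U(i) = 1/2 for all i

D_KL(P||U) = Σ P(x) log₂(P(x) / (1/2))
           = Σ P(x) log₂(P(x)) + log₂(2)
           = log₂(2) - H(P)

H(P) = -Σ P(x) log₂(P(x)):
  -P(1)·log₂(P(1)) = -(0.8314)·log₂(0.8314) = 0.22147
  -P(2)·log₂(P(2)) = -(0.1686)·log₂(0.1686) = 0.43302
H(P) = 0.22147 + 0.43302 = 0.65449 bits

log₂(2) = 1.00000 bits

D_KL(P||U) = 1.00000 - 0.65449 = 0.34551 ≈ 0.3455 bits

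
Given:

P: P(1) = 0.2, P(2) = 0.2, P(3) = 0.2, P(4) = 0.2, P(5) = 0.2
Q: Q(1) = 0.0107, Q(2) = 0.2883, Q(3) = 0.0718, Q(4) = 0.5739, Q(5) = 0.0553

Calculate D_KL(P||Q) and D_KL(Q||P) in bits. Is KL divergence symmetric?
D_KL(P||Q) = 1.1017 bits, D_KL(Q||P) = 0.7710 bits. No, KL divergence is not symmetric.

D_KL(P||Q) = Σ P(x) log₂(P(x)/Q(x))

Computing term by term:
  P(1)·log₂(P(1)/Q(1)) = 0.2·log₂(0.2/0.0107) = 0.84486
  P(2)·log₂(P(2)/Q(2)) = 0.2·log₂(0.2/0.2883) = -0.10551
  P(3)·log₂(P(3)/Q(3)) = 0.2·log₂(0.2/0.0718) = 0.29559
  P(4)·log₂(P(4)/Q(4)) = 0.2·log₂(0.2/0.5739) = -0.30416
  P(5)·log₂(P(5)/Q(5)) = 0.2·log₂(0.2/0.0553) = 0.37093

D_KL(P||Q) = 0.84486 - 0.10551 + 0.29559 - 0.30416 + 0.37093 = 1.10171 ≈ 1.1017 bits

D_KL(Q||P) = Σ Q(x) log₂(Q(x)/P(x))

Computing term by term:
  Q(1)·log₂(Q(1)/P(1)) = 0.0107·log₂(0.0107/0.2) = -0.04520
  Q(2)·log₂(Q(2)/P(2)) = 0.2883·log₂(0.2883/0.2) = 0.15210
  Q(3)·log₂(Q(3)/P(3)) = 0.0718·log₂(0.0718/0.2) = -0.10612
  Q(4)·log₂(Q(4)/P(4)) = 0.5739·log₂(0.5739/0.2) = 0.87279
  Q(5)·log₂(Q(5)/P(5)) = 0.0553·log₂(0.0553/0.2) = -0.10256

D_KL(Q||P) = -0.04520 + 0.15210 - 0.10612 + 0.87279 - 0.10256 = 0.77101 ≈ 0.7710 bits

These are NOT equal (difference: 0.3307 bits). KL divergence is asymmetric: D_KL(P||Q) ≠ D_KL(Q||P) in general.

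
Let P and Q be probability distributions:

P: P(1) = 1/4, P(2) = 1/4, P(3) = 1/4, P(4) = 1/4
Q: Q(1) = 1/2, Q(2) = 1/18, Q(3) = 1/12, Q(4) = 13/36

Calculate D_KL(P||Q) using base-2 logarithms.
0.5561 bits

D_KL(P||Q) = Σ P(x) log₂(P(x)/Q(x))

Computing term by term:
  P(1)·log₂(P(1)/Q(1)) = (1/4)·log₂((1/4)/(1/2)) = -0.25000
  P(2)·log₂(P(2)/Q(2)) = (1/4)·log₂((1/4)/(1/18)) = 0.54248
  P(3)·log₂(P(3)/Q(3)) = (1/4)·log₂((1/4)/(1/12)) = 0.39624
  P(4)·log₂(P(4)/Q(4)) = (1/4)·log₂((1/4)/(13/36)) = -0.13263

D_KL(P||Q) = -0.25000 + 0.54248 + 0.39624 - 0.13263 = 0.55609 ≈ 0.5561 bits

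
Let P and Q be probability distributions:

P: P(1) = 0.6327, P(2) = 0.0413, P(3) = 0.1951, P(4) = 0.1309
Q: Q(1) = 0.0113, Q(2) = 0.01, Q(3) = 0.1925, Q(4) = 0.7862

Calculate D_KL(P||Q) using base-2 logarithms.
3.4239 bits

D_KL(P||Q) = Σ P(x) log₂(P(x)/Q(x))

Computing term by term:
  P(1)·log₂(P(1)/Q(1)) = 0.6327·log₂(0.6327/0.0113) = 3.67417
  P(2)·log₂(P(2)/Q(2)) = 0.0413·log₂(0.0413/0.01) = 0.08451
  P(3)·log₂(P(3)/Q(3)) = 0.1951·log₂(0.1951/0.1925) = 0.00378
  P(4)·log₂(P(4)/Q(4)) = 0.1309·log₂(0.1309/0.7862) = -0.33856

D_KL(P||Q) = 3.67417 + 0.08451 + 0.00378 - 0.33856 = 3.42390 ≈ 3.4239 bits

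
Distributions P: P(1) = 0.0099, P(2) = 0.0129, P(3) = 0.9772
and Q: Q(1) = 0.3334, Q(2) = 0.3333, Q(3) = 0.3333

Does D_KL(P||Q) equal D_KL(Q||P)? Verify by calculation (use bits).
D_KL(P||Q) = 1.4057 bits, D_KL(Q||P) = 2.7380 bits. No — D_KL(P||Q) ≠ D_KL(Q||P) for this pair.

D_KL(P||Q) = Σ P(x) log₂(P(x)/Q(x))

Computing term by term:
  P(1)·log₂(P(1)/Q(1)) = 0.0099·log₂(0.0099/0.3334) = -0.05023
  P(2)·log₂(P(2)/Q(2)) = 0.0129·log₂(0.0129/0.3333) = -0.06052
  P(3)·log₂(P(3)/Q(3)) = 0.9772·log₂(0.9772/0.3333) = 1.51645

D_KL(P||Q) = -0.05023 - 0.06052 + 1.51645 = 1.40570 ≈ 1.4057 bits

D_KL(Q||P) = Σ Q(x) log₂(Q(x)/P(x))

Computing term by term:
  Q(1)·log₂(Q(1)/P(1)) = 0.3334·log₂(0.3334/0.0099) = 1.69157
  Q(2)·log₂(Q(2)/P(2)) = 0.3333·log₂(0.3333/0.0129) = 1.56364
  Q(3)·log₂(Q(3)/P(3)) = 0.3333·log₂(0.3333/0.9772) = -0.51723

D_KL(Q||P) = 1.69157 + 1.56364 - 0.51723 = 2.73798 ≈ 2.7380 bits

These are NOT equal (difference: 1.3323 bits). KL divergence is asymmetric: D_KL(P||Q) ≠ D_KL(Q||P) in general.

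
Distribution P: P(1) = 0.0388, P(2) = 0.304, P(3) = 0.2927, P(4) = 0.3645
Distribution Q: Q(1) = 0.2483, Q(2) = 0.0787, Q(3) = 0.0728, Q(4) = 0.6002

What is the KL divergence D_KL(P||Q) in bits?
0.8141 bits

D_KL(P||Q) = Σ P(x) log₂(P(x)/Q(x))

Computing term by term:
  P(1)·log₂(P(1)/Q(1)) = 0.0388·log₂(0.0388/0.2483) = -0.10390
  P(2)·log₂(P(2)/Q(2)) = 0.304·log₂(0.304/0.0787) = 0.59269
  P(3)·log₂(P(3)/Q(3)) = 0.2927·log₂(0.2927/0.0728) = 0.58757
  P(4)·log₂(P(4)/Q(4)) = 0.3645·log₂(0.3645/0.6002) = -0.26227

D_KL(P||Q) = -0.10390 + 0.59269 + 0.58757 - 0.26227 = 0.81409 ≈ 0.8141 bits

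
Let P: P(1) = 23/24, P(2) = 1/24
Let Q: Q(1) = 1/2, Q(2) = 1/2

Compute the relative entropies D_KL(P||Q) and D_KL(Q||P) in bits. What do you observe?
D_KL(P||Q) = 0.7501 bits, D_KL(Q||P) = 1.3232 bits. The two directions give different values (D_KL(Q||P) exceeds D_KL(P||Q) by 0.5731 bits): KL divergence is asymmetric.

D_KL(P||Q) = Σ P(x) log₂(P(x)/Q(x))

Computing term by term:
  P(1)·log₂(P(1)/Q(1)) = (23/24)·log₂((23/24)/(1/2)) = 0.89949
  P(2)·log₂(P(2)/Q(2)) = (1/24)·log₂((1/24)/(1/2)) = -0.14937

D_KL(P||Q) = 0.89949 - 0.14937 = 0.75012 ≈ 0.7501 bits

D_KL(Q||P) = Σ Q(x) log₂(Q(x)/P(x))

Computing term by term:
  Q(1)·log₂(Q(1)/P(1)) = (1/2)·log₂((1/2)/(23/24)) = -0.46930
  Q(2)·log₂(Q(2)/P(2)) = (1/2)·log₂((1/2)/(1/24)) = 1.79248

D_KL(Q||P) = -0.46930 + 1.79248 = 1.32318 ≈ 1.3232 bits

These are NOT equal (difference: 0.5731 bits). KL divergence is asymmetric: D_KL(P||Q) ≠ D_KL(Q||P) in general.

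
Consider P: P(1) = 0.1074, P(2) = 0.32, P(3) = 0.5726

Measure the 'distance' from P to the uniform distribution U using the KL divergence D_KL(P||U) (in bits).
0.2526 bits

U(i) = 1/3 for all i

D_KL(P||U) = Σ P(x) log₂(P(x) / (1/3))
           = Σ P(x) log₂(P(x)) + log₂(3)
           = log₂(3) - H(P)

H(P) = -Σ P(x) log₂(P(x)):
  -P(1)·log₂(P(1)) = -(0.1074)·log₂(0.1074) = 0.34571
  -P(2)·log₂(P(2)) = -(0.32)·log₂(0.32) = 0.52603
  -P(3)·log₂(P(3)) = -(0.5726)·log₂(0.5726) = 0.46060
H(P) = 0.34571 + 0.52603 + 0.46060 = 1.33234 bits

log₂(3) = 1.58496 bits

D_KL(P||U) = 1.58496 - 1.33234 = 0.25262 ≈ 0.2526 bits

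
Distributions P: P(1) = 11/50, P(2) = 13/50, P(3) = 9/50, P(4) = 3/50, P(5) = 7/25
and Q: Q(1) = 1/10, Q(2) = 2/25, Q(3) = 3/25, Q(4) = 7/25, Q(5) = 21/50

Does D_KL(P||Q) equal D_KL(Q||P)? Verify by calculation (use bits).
D_KL(P||Q) = 0.5005 bits, D_KL(Q||P) = 0.5480 bits. No — D_KL(P||Q) ≠ D_KL(Q||P) for this pair.

D_KL(P||Q) = Σ P(x) log₂(P(x)/Q(x))

Computing term by term:
  P(1)·log₂(P(1)/Q(1)) = (11/50)·log₂((11/50)/(1/10)) = 0.25025
  P(2)·log₂(P(2)/Q(2)) = (13/50)·log₂((13/50)/(2/25)) = 0.44211
  P(3)·log₂(P(3)/Q(3)) = (9/50)·log₂((9/50)/(3/25)) = 0.10529
  P(4)·log₂(P(4)/Q(4)) = (3/50)·log₂((3/50)/(7/25)) = -0.13334
  P(5)·log₂(P(5)/Q(5)) = (7/25)·log₂((7/25)/(21/50)) = -0.16379

D_KL(P||Q) = 0.25025 + 0.44211 + 0.10529 - 0.13334 - 0.16379 = 0.50052 ≈ 0.5005 bits

D_KL(Q||P) = Σ Q(x) log₂(Q(x)/P(x))

Computing term by term:
  Q(1)·log₂(Q(1)/P(1)) = (1/10)·log₂((1/10)/(11/50)) = -0.11375
  Q(2)·log₂(Q(2)/P(2)) = (2/25)·log₂((2/25)/(13/50)) = -0.13604
  Q(3)·log₂(Q(3)/P(3)) = (3/25)·log₂((3/25)/(9/50)) = -0.07020
  Q(4)·log₂(Q(4)/P(4)) = (7/25)·log₂((7/25)/(3/50)) = 0.62227
  Q(5)·log₂(Q(5)/P(5)) = (21/50)·log₂((21/50)/(7/25)) = 0.24568

D_KL(Q||P) = -0.11375 - 0.13604 - 0.07020 + 0.62227 + 0.24568 = 0.54796 ≈ 0.5480 bits

These are NOT equal (difference: 0.0475 bits). KL divergence is asymmetric: D_KL(P||Q) ≠ D_KL(Q||P) in general.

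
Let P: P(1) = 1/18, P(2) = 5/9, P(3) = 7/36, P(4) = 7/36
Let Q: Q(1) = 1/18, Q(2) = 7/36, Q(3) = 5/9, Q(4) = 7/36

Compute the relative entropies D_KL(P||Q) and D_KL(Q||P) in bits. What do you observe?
D_KL(P||Q) = 0.5469 bits, D_KL(Q||P) = 0.5469 bits. The two directions give the same value here, because Q is a self-inverse relabeling of P; in general KL divergence is asymmetric.

D_KL(P||Q) = Σ P(x) log₂(P(x)/Q(x))

Computing term by term:
  P(1)·log₂(P(1)/Q(1)) = (1/18)·log₂((1/18)/(1/18)) = 0.00000
  P(2)·log₂(P(2)/Q(2)) = (5/9)·log₂((5/9)/(7/36)) = 0.84143
  P(3)·log₂(P(3)/Q(3)) = (7/36)·log₂((7/36)/(5/9)) = -0.29450
  P(4)·log₂(P(4)/Q(4)) = (7/36)·log₂((7/36)/(7/36)) = 0.00000

D_KL(P||Q) = 0.00000 + 0.84143 - 0.29450 + 0.00000 = 0.54693 ≈ 0.5469 bits

D_KL(Q||P) = Σ Q(x) log₂(Q(x)/P(x))

Computing term by term:
  Q(1)·log₂(Q(1)/P(1)) = (1/18)·log₂((1/18)/(1/18)) = 0.00000
  Q(2)·log₂(Q(2)/P(2)) = (7/36)·log₂((7/36)/(5/9)) = -0.29450
  Q(3)·log₂(Q(3)/P(3)) = (5/9)·log₂((5/9)/(7/36)) = 0.84143
  Q(4)·log₂(Q(4)/P(4)) = (7/36)·log₂((7/36)/(7/36)) = 0.00000

D_KL(Q||P) = 0.00000 - 0.29450 + 0.84143 + 0.00000 = 0.54693 ≈ 0.5469 bits

These ARE equal here. Q is P with outcomes relabeled (Q(2) = P(3), Q(3) = P(2)) by a relabeling that is its own inverse, so the two sums contain exactly the same terms in a different order. This is a special case — KL divergence is not symmetric in general: D_KL(P||Q) ≠ D_KL(Q||P) for most P, Q.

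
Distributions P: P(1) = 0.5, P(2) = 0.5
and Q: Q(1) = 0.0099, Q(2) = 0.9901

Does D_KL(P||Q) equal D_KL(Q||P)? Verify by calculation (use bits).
D_KL(P||Q) = 2.3364 bits, D_KL(Q||P) = 0.9199 bits. No — D_KL(P||Q) ≠ D_KL(Q||P) for this pair.

D_KL(P||Q) = Σ P(x) log₂(P(x)/Q(x))

Computing term by term:
  P(1)·log₂(P(1)/Q(1)) = 0.5·log₂(0.5/0.0099) = 2.82918
  P(2)·log₂(P(2)/Q(2)) = 0.5·log₂(0.5/0.9901) = -0.49282

D_KL(P||Q) = 2.82918 - 0.49282 = 2.33636 ≈ 2.3364 bits

D_KL(Q||P) = Σ Q(x) log₂(Q(x)/P(x))

Computing term by term:
  Q(1)·log₂(Q(1)/P(1)) = 0.0099·log₂(0.0099/0.5) = -0.05602
  Q(2)·log₂(Q(2)/P(2)) = 0.9901·log₂(0.9901/0.5) = 0.97589

D_KL(Q||P) = -0.05602 + 0.97589 = 0.91987 ≈ 0.9199 bits

These are NOT equal (difference: 1.4165 bits). KL divergence is asymmetric: D_KL(P||Q) ≠ D_KL(Q||P) in general.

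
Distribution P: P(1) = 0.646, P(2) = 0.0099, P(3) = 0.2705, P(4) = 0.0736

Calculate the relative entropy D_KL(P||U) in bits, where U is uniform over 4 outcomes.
0.7396 bits

U(i) = 1/4 for all i

D_KL(P||U) = Σ P(x) log₂(P(x) / (1/4))
           = Σ P(x) log₂(P(x)) + log₂(4)
           = log₂(4) - H(P)

H(P) = -Σ P(x) log₂(P(x)):
  -P(1)·log₂(P(1)) = -(0.646)·log₂(0.646) = 0.40723
  -P(2)·log₂(P(2)) = -(0.0099)·log₂(0.0099) = 0.06592
  -P(3)·log₂(P(3)) = -(0.2705)·log₂(0.2705) = 0.51024
  -P(4)·log₂(P(4)) = -(0.0736)·log₂(0.0736) = 0.27704
H(P) = 0.40723 + 0.06592 + 0.51024 + 0.27704 = 1.26043 bits

log₂(4) = 2.00000 bits

D_KL(P||U) = 2.00000 - 1.26043 = 0.73957 ≈ 0.7396 bits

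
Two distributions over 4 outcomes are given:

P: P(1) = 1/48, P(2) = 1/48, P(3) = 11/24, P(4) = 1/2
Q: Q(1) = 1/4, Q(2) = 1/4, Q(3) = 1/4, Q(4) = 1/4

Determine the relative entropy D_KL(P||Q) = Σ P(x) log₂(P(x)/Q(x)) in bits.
0.7514 bits

D_KL(P||Q) = Σ P(x) log₂(P(x)/Q(x))

Computing term by term:
  P(1)·log₂(P(1)/Q(1)) = (1/48)·log₂((1/48)/(1/4)) = -0.07469
  P(2)·log₂(P(2)/Q(2)) = (1/48)·log₂((1/48)/(1/4)) = -0.07469
  P(3)·log₂(P(3)/Q(3)) = (11/24)·log₂((11/24)/(1/4)) = 0.40080
  P(4)·log₂(P(4)/Q(4)) = (1/2)·log₂((1/2)/(1/4)) = 0.50000

D_KL(P||Q) = -0.07469 - 0.07469 + 0.40080 + 0.50000 = 0.75142 ≈ 0.7514 bits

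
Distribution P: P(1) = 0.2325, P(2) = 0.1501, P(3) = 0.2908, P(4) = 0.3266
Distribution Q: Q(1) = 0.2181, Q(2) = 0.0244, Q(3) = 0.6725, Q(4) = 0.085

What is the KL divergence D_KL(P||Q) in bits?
0.6974 bits

D_KL(P||Q) = Σ P(x) log₂(P(x)/Q(x))

Computing term by term:
  P(1)·log₂(P(1)/Q(1)) = 0.2325·log₂(0.2325/0.2181) = 0.02145
  P(2)·log₂(P(2)/Q(2)) = 0.1501·log₂(0.1501/0.0244) = 0.39341
  P(3)·log₂(P(3)/Q(3)) = 0.2908·log₂(0.2908/0.6725) = -0.35172
  P(4)·log₂(P(4)/Q(4)) = 0.3266·log₂(0.3266/0.085) = 0.63425

D_KL(P||Q) = 0.02145 + 0.39341 - 0.35172 + 0.63425 = 0.69739 ≈ 0.6974 bits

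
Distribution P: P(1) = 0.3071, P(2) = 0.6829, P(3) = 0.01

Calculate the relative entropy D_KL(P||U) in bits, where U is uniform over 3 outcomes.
0.6197 bits

U(i) = 1/3 for all i

D_KL(P||U) = Σ P(x) log₂(P(x) / (1/3))
           = Σ P(x) log₂(P(x)) + log₂(3)
           = log₂(3) - H(P)

H(P) = -Σ P(x) log₂(P(x)):
  -P(1)·log₂(P(1)) = -(0.3071)·log₂(0.3071) = 0.52306
  -P(2)·log₂(P(2)) = -(0.6829)·log₂(0.6829) = 0.37577
  -P(3)·log₂(P(3)) = -(0.01)·log₂(0.01) = 0.06644
H(P) = 0.52306 + 0.37577 + 0.06644 = 0.96527 bits

log₂(3) = 1.58496 bits

D_KL(P||U) = 1.58496 - 0.96527 = 0.61969 ≈ 0.6197 bits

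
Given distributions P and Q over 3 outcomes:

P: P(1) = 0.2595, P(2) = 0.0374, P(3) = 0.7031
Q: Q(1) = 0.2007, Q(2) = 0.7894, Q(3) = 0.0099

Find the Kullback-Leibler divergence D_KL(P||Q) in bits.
4.2558 bits

D_KL(P||Q) = Σ P(x) log₂(P(x)/Q(x))

Computing term by term:
  P(1)·log₂(P(1)/Q(1)) = 0.2595·log₂(0.2595/0.2007) = 0.09620
  P(2)·log₂(P(2)/Q(2)) = 0.0374·log₂(0.0374/0.7894) = -0.16455
  P(3)·log₂(P(3)/Q(3)) = 0.7031·log₂(0.7031/0.0099) = 4.32418

D_KL(P||Q) = 0.09620 - 0.16455 + 4.32418 = 4.25583 ≈ 4.2558 bits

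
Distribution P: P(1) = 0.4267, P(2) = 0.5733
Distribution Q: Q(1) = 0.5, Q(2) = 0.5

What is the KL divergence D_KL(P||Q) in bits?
0.0156 bits

D_KL(P||Q) = Σ P(x) log₂(P(x)/Q(x))

Computing term by term:
  P(1)·log₂(P(1)/Q(1)) = 0.4267·log₂(0.4267/0.5) = -0.09759
  P(2)·log₂(P(2)/Q(2)) = 0.5733·log₂(0.5733/0.5) = 0.11315

D_KL(P||Q) = -0.09759 + 0.11315 = 0.01556 ≈ 0.0156 bits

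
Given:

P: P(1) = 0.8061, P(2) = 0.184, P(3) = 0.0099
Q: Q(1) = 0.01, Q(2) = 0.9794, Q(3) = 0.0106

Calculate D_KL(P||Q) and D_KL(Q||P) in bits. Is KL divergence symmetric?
D_KL(P||Q) = 4.6601 bits, D_KL(Q||P) = 2.3002 bits. No, KL divergence is not symmetric.

D_KL(P||Q) = Σ P(x) log₂(P(x)/Q(x))

Computing term by term:
  P(1)·log₂(P(1)/Q(1)) = 0.8061·log₂(0.8061/0.01) = 5.10494
  P(2)·log₂(P(2)/Q(2)) = 0.184·log₂(0.184/0.9794) = -0.44384
  P(3)·log₂(P(3)/Q(3)) = 0.0099·log₂(0.0099/0.0106) = -0.00098

D_KL(P||Q) = 5.10494 - 0.44384 - 0.00098 = 4.66012 ≈ 4.6601 bits

D_KL(Q||P) = Σ Q(x) log₂(Q(x)/P(x))

Computing term by term:
  Q(1)·log₂(Q(1)/P(1)) = 0.01·log₂(0.01/0.8061) = -0.06333
  Q(2)·log₂(Q(2)/P(2)) = 0.9794·log₂(0.9794/0.184) = 2.36250
  Q(3)·log₂(Q(3)/P(3)) = 0.0106·log₂(0.0106/0.0099) = 0.00104

D_KL(Q||P) = -0.06333 + 2.36250 + 0.00104 = 2.30021 ≈ 2.3002 bits

These are NOT equal (difference: 2.3599 bits). KL divergence is asymmetric: D_KL(P||Q) ≠ D_KL(Q||P) in general.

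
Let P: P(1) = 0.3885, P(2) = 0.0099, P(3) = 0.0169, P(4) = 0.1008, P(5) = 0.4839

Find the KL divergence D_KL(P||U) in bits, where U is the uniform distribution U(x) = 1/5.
0.7862 bits

U(i) = 1/5 for all i

D_KL(P||U) = Σ P(x) log₂(P(x) / (1/5))
           = Σ P(x) log₂(P(x)) + log₂(5)
           = log₂(5) - H(P)

H(P) = -Σ P(x) log₂(P(x)):
  -P(1)·log₂(P(1)) = -(0.3885)·log₂(0.3885) = 0.52992
  -P(2)·log₂(P(2)) = -(0.0099)·log₂(0.0099) = 0.06592
  -P(3)·log₂(P(3)) = -(0.0169)·log₂(0.0169) = 0.09949
  -P(4)·log₂(P(4)) = -(0.1008)·log₂(0.1008) = 0.33369
  -P(5)·log₂(P(5)) = -(0.4839)·log₂(0.4839) = 0.50675
H(P) = 0.52992 + 0.06592 + 0.09949 + 0.33369 + 0.50675 = 1.53577 bits

log₂(5) = 2.32193 bits

D_KL(P||U) = 2.32193 - 1.53577 = 0.78616 ≈ 0.7862 bits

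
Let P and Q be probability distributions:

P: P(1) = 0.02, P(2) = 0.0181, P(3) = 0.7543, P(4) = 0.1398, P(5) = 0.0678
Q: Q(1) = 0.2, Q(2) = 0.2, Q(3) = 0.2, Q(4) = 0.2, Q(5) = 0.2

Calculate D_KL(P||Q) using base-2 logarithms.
1.1374 bits

D_KL(P||Q) = Σ P(x) log₂(P(x)/Q(x))

Computing term by term:
  P(1)·log₂(P(1)/Q(1)) = 0.02·log₂(0.02/0.2) = -0.06644
  P(2)·log₂(P(2)/Q(2)) = 0.0181·log₂(0.0181/0.2) = -0.06273
  P(3)·log₂(P(3)/Q(3)) = 0.7543·log₂(0.7543/0.2) = 1.44459
  P(4)·log₂(P(4)/Q(4)) = 0.1398·log₂(0.1398/0.2) = -0.07223
  P(5)·log₂(P(5)/Q(5)) = 0.0678·log₂(0.0678/0.2) = -0.10581

D_KL(P||Q) = -0.06644 - 0.06273 + 1.44459 - 0.07223 - 0.10581 = 1.13738 ≈ 1.1374 bits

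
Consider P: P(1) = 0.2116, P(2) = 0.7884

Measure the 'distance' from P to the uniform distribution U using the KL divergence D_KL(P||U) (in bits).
0.2555 bits

U(i) = 1/2 for all i

D_KL(P||U) = Σ P(x) log₂(P(x) / (1/2))
           = Σ P(x) log₂(P(x)) + log₂(2)
           = log₂(2) - H(P)

H(P) = -Σ P(x) log₂(P(x)):
  -P(1)·log₂(P(1)) = -(0.2116)·log₂(0.2116) = 0.47411
  -P(2)·log₂(P(2)) = -(0.7884)·log₂(0.7884) = 0.27042
H(P) = 0.47411 + 0.27042 = 0.74453 bits

log₂(2) = 1.00000 bits

D_KL(P||U) = 1.00000 - 0.74453 = 0.25547 ≈ 0.2555 bits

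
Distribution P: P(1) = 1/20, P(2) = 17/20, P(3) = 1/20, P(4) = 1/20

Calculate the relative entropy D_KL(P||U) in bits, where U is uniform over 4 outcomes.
1.1524 bits

U(i) = 1/4 for all i

D_KL(P||U) = Σ P(x) log₂(P(x) / (1/4))
           = Σ P(x) log₂(P(x)) + log₂(4)
           = log₂(4) - H(P)

H(P) = -Σ P(x) log₂(P(x)):
  -P(1)·log₂(P(1)) = -(1/20)·log₂(1/20) = 0.21610
  -P(2)·log₂(P(2)) = -(17/20)·log₂(17/20) = 0.19930
  -P(3)·log₂(P(3)) = -(1/20)·log₂(1/20) = 0.21610
  -P(4)·log₂(P(4)) = -(1/20)·log₂(1/20) = 0.21610
H(P) = 0.21610 + 0.19930 + 0.21610 + 0.21610 = 0.84760 bits

log₂(4) = 2.00000 bits

D_KL(P||U) = 2.00000 - 0.84760 = 1.15240 ≈ 1.1524 bits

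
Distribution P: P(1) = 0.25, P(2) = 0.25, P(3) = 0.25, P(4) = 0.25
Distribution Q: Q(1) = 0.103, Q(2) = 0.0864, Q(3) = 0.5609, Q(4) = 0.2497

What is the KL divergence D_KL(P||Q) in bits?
0.4120 bits

D_KL(P||Q) = Σ P(x) log₂(P(x)/Q(x))

Computing term by term:
  P(1)·log₂(P(1)/Q(1)) = 0.25·log₂(0.25/0.103) = 0.31982
  P(2)·log₂(P(2)/Q(2)) = 0.25·log₂(0.25/0.0864) = 0.38321
  P(3)·log₂(P(3)/Q(3)) = 0.25·log₂(0.25/0.5609) = -0.29145
  P(4)·log₂(P(4)/Q(4)) = 0.25·log₂(0.25/0.2497) = 0.00043

D_KL(P||Q) = 0.31982 + 0.38321 - 0.29145 + 0.00043 = 0.41201 ≈ 0.4120 bits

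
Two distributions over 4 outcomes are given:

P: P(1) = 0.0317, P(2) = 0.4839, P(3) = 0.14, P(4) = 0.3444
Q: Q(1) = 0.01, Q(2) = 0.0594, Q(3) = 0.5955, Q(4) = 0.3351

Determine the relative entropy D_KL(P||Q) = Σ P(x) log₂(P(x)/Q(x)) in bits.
1.2383 bits

D_KL(P||Q) = Σ P(x) log₂(P(x)/Q(x))

Computing term by term:
  P(1)·log₂(P(1)/Q(1)) = 0.0317·log₂(0.0317/0.01) = 0.05276
  P(2)·log₂(P(2)/Q(2)) = 0.4839·log₂(0.4839/0.0594) = 1.46437
  P(3)·log₂(P(3)/Q(3)) = 0.14·log₂(0.14/0.5955) = -0.29241
  P(4)·log₂(P(4)/Q(4)) = 0.3444·log₂(0.3444/0.3351) = 0.01360

D_KL(P||Q) = 0.05276 + 1.46437 - 0.29241 + 0.01360 = 1.23832 ≈ 1.2383 bits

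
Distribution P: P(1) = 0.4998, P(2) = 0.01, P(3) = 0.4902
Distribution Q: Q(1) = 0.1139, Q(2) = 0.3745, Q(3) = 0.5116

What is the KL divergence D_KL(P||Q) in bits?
0.9839 bits

D_KL(P||Q) = Σ P(x) log₂(P(x)/Q(x))

Computing term by term:
  P(1)·log₂(P(1)/Q(1)) = 0.4998·log₂(0.4998/0.1139) = 1.06636
  P(2)·log₂(P(2)/Q(2)) = 0.01·log₂(0.01/0.3745) = -0.05227
  P(3)·log₂(P(3)/Q(3)) = 0.4902·log₂(0.4902/0.5116) = -0.03022

D_KL(P||Q) = 1.06636 - 0.05227 - 0.03022 = 0.98387 ≈ 0.9839 bits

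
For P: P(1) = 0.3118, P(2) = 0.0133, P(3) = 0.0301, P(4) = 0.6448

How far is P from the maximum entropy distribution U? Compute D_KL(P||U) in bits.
0.8325 bits

U(i) = 1/4 for all i

D_KL(P||U) = Σ P(x) log₂(P(x) / (1/4))
           = Σ P(x) log₂(P(x)) + log₂(4)
           = log₂(4) - H(P)

H(P) = -Σ P(x) log₂(P(x)):
  -P(1)·log₂(P(1)) = -(0.3118)·log₂(0.3118) = 0.52423
  -P(2)·log₂(P(2)) = -(0.0133)·log₂(0.0133) = 0.08289
  -P(3)·log₂(P(3)) = -(0.0301)·log₂(0.0301) = 0.15213
  -P(4)·log₂(P(4)) = -(0.6448)·log₂(0.6448) = 0.40821
H(P) = 0.52423 + 0.08289 + 0.15213 + 0.40821 = 1.16746 bits

log₂(4) = 2.00000 bits

D_KL(P||U) = 2.00000 - 1.16746 = 0.83254 ≈ 0.8325 bits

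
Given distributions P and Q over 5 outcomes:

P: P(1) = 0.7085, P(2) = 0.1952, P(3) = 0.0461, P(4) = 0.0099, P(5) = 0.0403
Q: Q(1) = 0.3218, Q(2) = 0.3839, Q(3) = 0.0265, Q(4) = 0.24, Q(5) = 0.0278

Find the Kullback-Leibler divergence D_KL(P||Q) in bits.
0.6291 bits

D_KL(P||Q) = Σ P(x) log₂(P(x)/Q(x))

Computing term by term:
  P(1)·log₂(P(1)/Q(1)) = 0.7085·log₂(0.7085/0.3218) = 0.80670
  P(2)·log₂(P(2)/Q(2)) = 0.1952·log₂(0.1952/0.3839) = -0.19047
  P(3)·log₂(P(3)/Q(3)) = 0.0461·log₂(0.0461/0.0265) = 0.03682
  P(4)·log₂(P(4)/Q(4)) = 0.0099·log₂(0.0099/0.24) = -0.04553
  P(5)·log₂(P(5)/Q(5)) = 0.0403·log₂(0.0403/0.0278) = 0.02159

D_KL(P||Q) = 0.80670 - 0.19047 + 0.03682 - 0.04553 + 0.02159 = 0.62911 ≈ 0.6291 bits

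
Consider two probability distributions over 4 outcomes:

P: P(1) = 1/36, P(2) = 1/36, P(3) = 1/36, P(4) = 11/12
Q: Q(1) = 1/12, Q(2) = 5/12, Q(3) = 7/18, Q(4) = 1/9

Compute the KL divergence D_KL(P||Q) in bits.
2.5324 bits

D_KL(P||Q) = Σ P(x) log₂(P(x)/Q(x))

Computing term by term:
  P(1)·log₂(P(1)/Q(1)) = (1/36)·log₂((1/36)/(1/12)) = -0.04403
  P(2)·log₂(P(2)/Q(2)) = (1/36)·log₂((1/36)/(5/12)) = -0.10852
  P(3)·log₂(P(3)/Q(3)) = (1/36)·log₂((1/36)/(7/18)) = -0.10576
  P(4)·log₂(P(4)/Q(4)) = (11/12)·log₂((11/12)/(1/9)) = 2.79069

D_KL(P||Q) = -0.04403 - 0.10852 - 0.10576 + 2.79069 = 2.53238 ≈ 2.5324 bits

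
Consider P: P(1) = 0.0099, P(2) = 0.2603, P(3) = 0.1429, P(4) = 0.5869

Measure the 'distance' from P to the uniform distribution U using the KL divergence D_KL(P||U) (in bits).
0.5763 bits

U(i) = 1/4 for all i

D_KL(P||U) = Σ P(x) log₂(P(x) / (1/4))
           = Σ P(x) log₂(P(x)) + log₂(4)
           = log₂(4) - H(P)

H(P) = -Σ P(x) log₂(P(x)):
  -P(1)·log₂(P(1)) = -(0.0099)·log₂(0.0099) = 0.06592
  -P(2)·log₂(P(2)) = -(0.2603)·log₂(0.2603) = 0.50544
  -P(3)·log₂(P(3)) = -(0.1429)·log₂(0.1429) = 0.40111
  -P(4)·log₂(P(4)) = -(0.5869)·log₂(0.5869) = 0.45122
H(P) = 0.06592 + 0.50544 + 0.40111 + 0.45122 = 1.42369 bits

log₂(4) = 2.00000 bits

D_KL(P||U) = 2.00000 - 1.42369 = 0.57631 ≈ 0.5763 bits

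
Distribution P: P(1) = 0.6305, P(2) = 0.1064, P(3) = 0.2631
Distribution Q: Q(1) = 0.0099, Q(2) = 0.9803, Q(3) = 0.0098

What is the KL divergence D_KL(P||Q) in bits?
4.6865 bits

D_KL(P||Q) = Σ P(x) log₂(P(x)/Q(x))

Computing term by term:
  P(1)·log₂(P(1)/Q(1)) = 0.6305·log₂(0.6305/0.0099) = 3.77854
  P(2)·log₂(P(2)/Q(2)) = 0.1064·log₂(0.1064/0.9803) = -0.34088
  P(3)·log₂(P(3)/Q(3)) = 0.2631·log₂(0.2631/0.0098) = 1.24885

D_KL(P||Q) = 3.77854 - 0.34088 + 1.24885 = 4.68651 ≈ 4.6865 bits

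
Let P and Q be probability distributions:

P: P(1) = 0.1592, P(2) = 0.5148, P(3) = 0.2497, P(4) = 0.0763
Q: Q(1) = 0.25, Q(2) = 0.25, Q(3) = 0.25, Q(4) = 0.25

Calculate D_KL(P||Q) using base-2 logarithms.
0.3017 bits

D_KL(P||Q) = Σ P(x) log₂(P(x)/Q(x))

Computing term by term:
  P(1)·log₂(P(1)/Q(1)) = 0.1592·log₂(0.1592/0.25) = -0.10365
  P(2)·log₂(P(2)/Q(2)) = 0.5148·log₂(0.5148/0.25) = 0.53646
  P(3)·log₂(P(3)/Q(3)) = 0.2497·log₂(0.2497/0.25) = -0.00043
  P(4)·log₂(P(4)/Q(4)) = 0.0763·log₂(0.0763/0.25) = -0.13064

D_KL(P||Q) = -0.10365 + 0.53646 - 0.00043 - 0.13064 = 0.30174 ≈ 0.3017 bits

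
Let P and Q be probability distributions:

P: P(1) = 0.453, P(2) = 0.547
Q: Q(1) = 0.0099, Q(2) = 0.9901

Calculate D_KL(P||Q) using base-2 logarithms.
2.0305 bits

D_KL(P||Q) = Σ P(x) log₂(P(x)/Q(x))

Computing term by term:
  P(1)·log₂(P(1)/Q(1)) = 0.453·log₂(0.453/0.0099) = 2.49872
  P(2)·log₂(P(2)/Q(2)) = 0.547·log₂(0.547/0.9901) = -0.46825

D_KL(P||Q) = 2.49872 - 0.46825 = 2.03047 ≈ 2.0305 bits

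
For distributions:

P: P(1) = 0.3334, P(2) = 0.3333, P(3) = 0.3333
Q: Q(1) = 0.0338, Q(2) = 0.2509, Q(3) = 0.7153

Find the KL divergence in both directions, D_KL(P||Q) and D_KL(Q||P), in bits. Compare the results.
D_KL(P||Q) = 0.8703 bits, D_KL(Q||P) = 0.5737 bits. D_KL(P||Q) is larger than D_KL(Q||P) by 0.2966 bits; the two directions differ.

D_KL(P||Q) = Σ P(x) log₂(P(x)/Q(x))

Computing term by term:
  P(1)·log₂(P(1)/Q(1)) = 0.3334·log₂(0.3334/0.0338) = 1.10094
  P(2)·log₂(P(2)/Q(2)) = 0.3333·log₂(0.3333/0.2509) = 0.13656
  P(3)·log₂(P(3)/Q(3)) = 0.3333·log₂(0.3333/0.7153) = -0.36721

D_KL(P||Q) = 1.10094 + 0.13656 - 0.36721 = 0.87029 ≈ 0.8703 bits

D_KL(Q||P) = Σ Q(x) log₂(Q(x)/P(x))

Computing term by term:
  Q(1)·log₂(Q(1)/P(1)) = 0.0338·log₂(0.0338/0.3334) = -0.11161
  Q(2)·log₂(Q(2)/P(2)) = 0.2509·log₂(0.2509/0.3333) = -0.10280
  Q(3)·log₂(Q(3)/P(3)) = 0.7153·log₂(0.7153/0.3333) = 0.78807

D_KL(Q||P) = -0.11161 - 0.10280 + 0.78807 = 0.57366 ≈ 0.5737 bits

These are NOT equal (difference: 0.2966 bits). KL divergence is asymmetric: D_KL(P||Q) ≠ D_KL(Q||P) in general.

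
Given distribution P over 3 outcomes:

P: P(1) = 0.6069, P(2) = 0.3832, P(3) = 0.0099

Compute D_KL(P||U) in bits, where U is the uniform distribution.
0.5515 bits

U(i) = 1/3 for all i

D_KL(P||U) = Σ P(x) log₂(P(x) / (1/3))
           = Σ P(x) log₂(P(x)) + log₂(3)
           = log₂(3) - H(P)

H(P) = -Σ P(x) log₂(P(x)):
  -P(1)·log₂(P(1)) = -(0.6069)·log₂(0.6069) = 0.43725
  -P(2)·log₂(P(2)) = -(0.3832)·log₂(0.3832) = 0.53028
  -P(3)·log₂(P(3)) = -(0.0099)·log₂(0.0099) = 0.06592
H(P) = 0.43725 + 0.53028 + 0.06592 = 1.03345 bits

log₂(3) = 1.58496 bits

D_KL(P||U) = 1.58496 - 1.03345 = 0.55151 ≈ 0.5515 bits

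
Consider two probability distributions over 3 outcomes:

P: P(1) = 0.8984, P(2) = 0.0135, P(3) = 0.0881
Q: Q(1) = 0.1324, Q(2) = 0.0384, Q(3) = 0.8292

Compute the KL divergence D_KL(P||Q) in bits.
2.1765 bits

D_KL(P||Q) = Σ P(x) log₂(P(x)/Q(x))

Computing term by term:
  P(1)·log₂(P(1)/Q(1)) = 0.8984·log₂(0.8984/0.1324) = 2.48179
  P(2)·log₂(P(2)/Q(2)) = 0.0135·log₂(0.0135/0.0384) = -0.02036
  P(3)·log₂(P(3)/Q(3)) = 0.0881·log₂(0.0881/0.8292) = -0.28496

D_KL(P||Q) = 2.48179 - 0.02036 - 0.28496 = 2.17647 ≈ 2.1765 bits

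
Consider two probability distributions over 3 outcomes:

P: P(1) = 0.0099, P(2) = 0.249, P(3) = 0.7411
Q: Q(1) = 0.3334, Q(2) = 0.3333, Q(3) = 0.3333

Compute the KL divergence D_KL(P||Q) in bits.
0.6994 bits

D_KL(P||Q) = Σ P(x) log₂(P(x)/Q(x))

Computing term by term:
  P(1)·log₂(P(1)/Q(1)) = 0.0099·log₂(0.0099/0.3334) = -0.05023
  P(2)·log₂(P(2)/Q(2)) = 0.249·log₂(0.249/0.3333) = -0.10475
  P(3)·log₂(P(3)/Q(3)) = 0.7411·log₂(0.7411/0.3333) = 0.85437

D_KL(P||Q) = -0.05023 - 0.10475 + 0.85437 = 0.69939 ≈ 0.6994 bits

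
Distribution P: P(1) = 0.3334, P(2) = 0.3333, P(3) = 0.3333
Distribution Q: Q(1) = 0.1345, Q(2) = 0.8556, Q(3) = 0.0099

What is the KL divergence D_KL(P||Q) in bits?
1.6742 bits

D_KL(P||Q) = Σ P(x) log₂(P(x)/Q(x))

Computing term by term:
  P(1)·log₂(P(1)/Q(1)) = 0.3334·log₂(0.3334/0.1345) = 0.43664
  P(2)·log₂(P(2)/Q(2)) = 0.3333·log₂(0.3333/0.8556) = -0.45333
  P(3)·log₂(P(3)/Q(3)) = 0.3333·log₂(0.3333/0.0099) = 1.69091

D_KL(P||Q) = 0.43664 - 0.45333 + 1.69091 = 1.67422 ≈ 1.6742 bits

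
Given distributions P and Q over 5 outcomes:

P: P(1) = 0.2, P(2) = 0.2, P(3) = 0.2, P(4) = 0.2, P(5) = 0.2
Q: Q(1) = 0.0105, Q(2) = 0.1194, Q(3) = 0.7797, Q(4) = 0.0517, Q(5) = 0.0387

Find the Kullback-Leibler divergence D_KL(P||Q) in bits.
1.4708 bits

D_KL(P||Q) = Σ P(x) log₂(P(x)/Q(x))

Computing term by term:
  P(1)·log₂(P(1)/Q(1)) = 0.2·log₂(0.2/0.0105) = 0.85031
  P(2)·log₂(P(2)/Q(2)) = 0.2·log₂(0.2/0.1194) = 0.14884
  P(3)·log₂(P(3)/Q(3)) = 0.2·log₂(0.2/0.7797) = -0.39258
  P(4)·log₂(P(4)/Q(4)) = 0.2·log₂(0.2/0.0517) = 0.39035
  P(5)·log₂(P(5)/Q(5)) = 0.2·log₂(0.2/0.0387) = 0.47392

D_KL(P||Q) = 0.85031 + 0.14884 - 0.39258 + 0.39035 + 0.47392 = 1.47084 ≈ 1.4708 bits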